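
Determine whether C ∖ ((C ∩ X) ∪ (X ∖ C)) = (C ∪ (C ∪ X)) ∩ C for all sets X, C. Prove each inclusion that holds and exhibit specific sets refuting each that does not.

(⊆) Let x ∈ C ∖ ((C ∩ X) ∪ (X ∖ C)). Then x ∈ C and x ∉ X, from which x ∈ (C ∪ (C ∪ X)) ∩ C.

(⊇) This inclusion fails. Take X = {1}, C = {1}; then 1 ∈ (C ∪ (C ∪ X)) ∩ C but 1 ∉ C ∖ ((C ∩ X) ∪ (X ∖ C)).

The sets are not equal: only the forward inclusion holds.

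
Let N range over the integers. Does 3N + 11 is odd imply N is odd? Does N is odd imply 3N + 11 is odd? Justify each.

[⇒] This fails: N = 4 gives 3N + 11 = 23, which is odd, but 4 is even, not odd.

[⇐] This also fails: N = 3 is odd, but 3N + 11 = 20 is even, not odd.

Neither implication holds.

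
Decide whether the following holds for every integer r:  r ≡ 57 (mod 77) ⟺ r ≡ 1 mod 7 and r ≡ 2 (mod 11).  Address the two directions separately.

Both implications hold.

Converse. If r ≡ 1 (mod 7) and r ≡ 2 (mod 11), then by the Chinese remainder theorem r ≡ 57 (mod 77). This is exactly r ≡ 57 (mod 77).

Forward direction. Suppose r ≡ 57 (mod 77); write r = 77j + 57. Since 7 ∣ 77, reducing mod 7 gives r ≡ 57 ≡ 1 (mod 7); since 11 ∣ 77, reducing mod 11 gives r ≡ 57 ≡ 2 (mod 11).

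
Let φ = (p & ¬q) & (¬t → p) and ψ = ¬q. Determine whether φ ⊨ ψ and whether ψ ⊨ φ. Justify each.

(→) Assume the antecedent. If q is true, the antecedent cannot hold. If q is false, ¬q reduces to true regardless of the other variables. Either way ¬q holds.

(←) This fails. Under q = F, t = F, p = F, the left side is false but the right side is true.

Not equivalent: only (⇒) holds.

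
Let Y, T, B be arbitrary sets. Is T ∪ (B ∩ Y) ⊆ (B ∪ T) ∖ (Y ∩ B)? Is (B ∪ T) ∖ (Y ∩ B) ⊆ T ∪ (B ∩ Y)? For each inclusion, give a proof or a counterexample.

Forward inclusion. This inclusion fails. Take Y = {1}, T = ∅, B = {1}; then 1 ∈ T ∪ (B ∩ Y) but 1 ∉ (B ∪ T) ∖ (Y ∩ B).

Reverse inclusion. This inclusion fails. Take Y = ∅, T = ∅, B = {1}; then 1 ∈ (B ∪ T) ∖ (Y ∩ B) but 1 ∉ T ∪ (B ∩ Y).

Both inclusions fail.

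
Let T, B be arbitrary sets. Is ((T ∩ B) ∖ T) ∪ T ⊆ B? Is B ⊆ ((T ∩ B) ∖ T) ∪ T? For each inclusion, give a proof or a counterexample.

Forward inclusion. This inclusion fails. Take T = {1}, B = ∅; then 1 ∈ ((T ∩ B) ∖ T) ∪ T but 1 ∉ B.

Reverse inclusion. This inclusion fails. Take T = ∅, B = {1}; then 1 ∈ B but 1 ∉ ((T ∩ B) ∖ T) ∪ T.

Both inclusions fail.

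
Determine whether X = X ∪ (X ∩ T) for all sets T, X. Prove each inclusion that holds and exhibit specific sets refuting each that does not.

Forward inclusion. Let x ∈ X. Then either x ∈ X and x ∉ T; or x ∈ T ∩ X. In each case x ∈ X ∪ (X ∩ T), so X ⊆ X ∪ (X ∩ T).

Reverse inclusion. Let x ∈ X ∪ (X ∩ T). Then either x ∈ X and x ∉ T; or x ∈ T ∩ X. In each case x ∈ X, so X ∪ (X ∩ T) ⊆ X.

Both inclusions hold.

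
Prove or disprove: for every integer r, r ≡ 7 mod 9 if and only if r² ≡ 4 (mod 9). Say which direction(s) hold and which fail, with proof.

(←) This fails: take r = 2. Then 2² = 4 ≡ 4 (mod 9), yet 2 ≡ 2 (mod 9), not 7.

(→) Suppose r ≡ 7 mod 9. Write r = 9j + 7. Then (9j + 7)² = 81j² + 126j + 49 = 9(9j² + 14j + 5) + 4, so r² ≡ 4 (mod 9).

Only the forward implication holds.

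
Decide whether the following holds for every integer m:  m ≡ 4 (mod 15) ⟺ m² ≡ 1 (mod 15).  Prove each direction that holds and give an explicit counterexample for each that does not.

[⇒] Suppose m ≡ 4 (mod 15). Write m = 15j + 4. Then (15j + 4)² = 225j² + 120j + 16 = 15(15j² + 8j + 1) + 1, so m² ≡ 1 (mod 15).

[⇐] This fails: take m = 1. Then 1² = 1 ≡ 1 (mod 15), yet 1 ≡ 1 (mod 15), not 4.

Only the forward implication holds.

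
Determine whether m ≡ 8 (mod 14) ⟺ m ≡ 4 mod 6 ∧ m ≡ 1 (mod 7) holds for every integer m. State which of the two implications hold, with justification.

(⟹) This fails: m = 8 gives 8 ≡ 8 (mod 14) but 8 ≡ 2 (mod 6), so the conjunction on the right does not hold.

(⟸) Conversely, if m ≡ 4 (mod 6) and m ≡ 1 (mod 7), then by the Chinese remainder theorem m ≡ 22 (mod 42). Since 22 ≡ 8 (mod 14) and 14 ∣ 42, we get m ≡ 8 (mod 14).

The forward direction fails; the converse holds.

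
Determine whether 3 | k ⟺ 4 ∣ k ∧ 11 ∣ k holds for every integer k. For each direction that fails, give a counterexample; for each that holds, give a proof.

[⇒] This fails: take k = 3. Certainly 3 ∣ 3, but 4 ∤ 3.

[⇐] This fails: take k = 44. Both 4 ∣ 44 and 11 ∣ 44, yet 44 is not a multiple of 3 (since 44 = 14·3 + 2), so 3 ∤ 44.

Neither implication holds.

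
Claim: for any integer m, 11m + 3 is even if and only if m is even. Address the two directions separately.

(→) This fails: m = 3 gives 11m + 3 = 36, which is even, but 3 is odd, not even.

(←) This also fails: m = 0 is even, but 11m + 3 = 3 is odd, not even.

Both directions fail.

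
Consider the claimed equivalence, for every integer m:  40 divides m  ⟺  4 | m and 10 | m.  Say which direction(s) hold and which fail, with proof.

[⇒] If 40 ∣ m, write m = 40q. Since 40 = 10·4, m = 4·(10q), so 4 ∣ m; and since 40 = 4·10, m = 10·(4q), so 10 ∣ m.

[⇐] This fails: take m = 20. Both 4 ∣ 20 and 10 ∣ 20, yet 20 is not a multiple of 40 (since 20 = 0·40 + 20), so 40 ∤ 20.

Only the forward implication holds.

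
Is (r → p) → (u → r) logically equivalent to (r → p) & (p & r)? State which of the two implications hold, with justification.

(⟸) Assume the antecedent. If p is true, the antecedent forces (p = T, u = F, r = T) or (p = T, u = T, r = T), and (r → p) → (u → r) holds there. If p is false, the antecedent cannot hold. Either way (r → p) → (u → r) holds.

(⟹) This fails. Under p = F, u = F, r = F, the left side is true but the right side is false.

Not equivalent: only (⇐) holds.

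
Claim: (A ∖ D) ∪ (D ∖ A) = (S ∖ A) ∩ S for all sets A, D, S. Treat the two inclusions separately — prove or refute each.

(⊆) This inclusion fails. Take A = {1}, D = ∅, S = ∅; then 1 ∈ (A ∖ D) ∪ (D ∖ A) but 1 ∉ (S ∖ A) ∩ S.

(⊇) This inclusion fails. Take A = ∅, D = ∅, S = {1}; then 1 ∈ (S ∖ A) ∩ S but 1 ∉ (A ∖ D) ∪ (D ∖ A).

(⊆) fails and (⊇) fails.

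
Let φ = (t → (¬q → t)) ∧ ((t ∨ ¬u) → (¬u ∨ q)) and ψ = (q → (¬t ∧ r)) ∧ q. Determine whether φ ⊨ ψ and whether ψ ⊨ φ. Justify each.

(⟹) This fails. Under q = F, u = F, r = F, t = F, the left side is true but the right side is false.

(⟸) Assume the antecedent. If q is true, the consequent reduces to true regardless of the other variables. If q is false, the antecedent cannot hold. Either way the consequent holds.

Only the reverse direction holds.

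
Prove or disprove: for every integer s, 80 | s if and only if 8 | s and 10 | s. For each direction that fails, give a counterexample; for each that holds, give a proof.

The forward direction holds; the converse fails.

Forward direction. If 80 ∣ s, write s = 80q. Since 80 = 10·8, s = 8·(10q), so 8 ∣ s; and since 80 = 8·10, s = 10·(8q), so 10 ∣ s.

Converse. This fails: take s = 40. Both 8 ∣ 40 and 10 ∣ 40, yet 40 is not a multiple of 80 (since 40 = 0·80 + 40), so 80 ∤ 40.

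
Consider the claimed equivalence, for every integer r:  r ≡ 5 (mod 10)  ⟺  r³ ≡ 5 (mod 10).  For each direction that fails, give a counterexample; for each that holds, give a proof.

The biconditional holds.

(→) Suppose r ≡ 5 (mod 10). Write r = 10j + 5. Then (10j + 5)³ = 1000j³ + 1500j² + 750j + 125 = 10(100j³ + 150j² + 75j + 12) + 5, so r³ ≡ 5 (mod 10).

(←) Conversely, suppose r³ ≡ 5 (mod 10). The only residue r in {0, …, 9} with r³ ≡ 5 (mod 10) is r = 5, so r ≡ 5 (mod 10).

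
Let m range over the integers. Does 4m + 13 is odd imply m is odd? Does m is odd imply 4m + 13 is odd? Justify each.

Only the converse holds.

(⇒) This fails: take m = 6. Then 4m + 13 = 37, which is odd, yet m = 6 is even, not odd.

(⇐) Suppose m is odd. Since 4 is even, 4m is even for every m, so 4m + 13 has the same parity as 13, which is odd. Hence 4m + 13 is odd.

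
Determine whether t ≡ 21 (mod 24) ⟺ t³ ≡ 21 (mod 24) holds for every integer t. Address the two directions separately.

(⟸) Suppose t³ ≡ 21 (mod 24). The only residue r in {0, …, 23} with r³ ≡ 21 (mod 24) is r = 21, so t ≡ 21 (mod 24).

(⟹) Suppose t ≡ 21 (mod 24). Write t = 24j + 21. Then (24j + 21)³ = 13824j³ + 36288j² + 31752j + 9261 = 24(576j³ + 1512j² + 1323j + 385) + 21, so t³ ≡ 21 (mod 24).

The biconditional holds.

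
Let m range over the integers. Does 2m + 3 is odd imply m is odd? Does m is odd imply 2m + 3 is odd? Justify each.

The forward direction fails; the converse holds.

(→) This fails: take m = 0. Then 2m + 3 = 3, which is odd, yet m = 0 is even, not odd.

(←) Suppose m is odd. Since 2 is even, 2m is even for every m, so 2m + 3 has the same parity as 3, which is odd. Hence 2m + 3 is odd.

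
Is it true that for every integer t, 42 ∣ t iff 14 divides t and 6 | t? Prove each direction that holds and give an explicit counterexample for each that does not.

(⟹) If 42 ∣ t, write t = 42q. Since 42 = 3·14, t = 14·(3q), so 14 ∣ t; and since 42 = 7·6, t = 6·(7q), so 6 ∣ t.

(⟸) Suppose 14 ∣ t and 6 ∣ t. Any common multiple of 14 and 6 is a multiple of their lcm; here lcm(14, 6) = 14·6/gcd(14, 6) = 84/2 = 42, so 42 ∣ t.

Both directions hold.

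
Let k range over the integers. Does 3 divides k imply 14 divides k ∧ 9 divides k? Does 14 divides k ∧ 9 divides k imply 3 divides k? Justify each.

Not equivalent: only (⇐) holds.

Forward direction. This fails: take k = 3. Certainly 3 ∣ 3, but 14 ∤ 3.

Converse. Suppose 14 ∣ k and 9 ∣ k. Any common multiple of 14 and 9 is a multiple of their lcm; here gcd(14, 9) = 1, so lcm(14, 9) = 14·9 = 126, so 126 ∣ k. Since 3 ∣ 126, it follows that 3 ∣ k.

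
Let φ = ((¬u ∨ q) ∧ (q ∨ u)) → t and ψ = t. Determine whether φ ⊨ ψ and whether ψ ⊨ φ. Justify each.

(⟹) This fails. Under u = F, q = F, t = F, the left side is true but the right side is false.

(⟸) Assume the antecedent. If u is true, the antecedent forces (u = T, q = F, t = T) or (u = T, q = T, t = T), and ((¬u ∨ q) ∧ (q ∨ u)) → t holds there. If u is false, the antecedent forces (u = F, q = F, t = T) or (u = F, q = T, t = T), and ((¬u ∨ q) ∧ (q ∨ u)) → t holds there. Either way ((¬u ∨ q) ∧ (q ∨ u)) → t holds.

The forward direction fails; the converse holds.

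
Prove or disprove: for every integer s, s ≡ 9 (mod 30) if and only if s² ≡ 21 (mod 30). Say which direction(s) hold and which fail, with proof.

(⇒) Suppose s ≡ 9 (mod 30). Write s = 30j + 9. Then (30j + 9)² = 900j² + 540j + 81 = 30(30j² + 18j + 2) + 21, so s² ≡ 21 (mod 30).

(⇐) This fails: take s = 21. Then 21² = 441 ≡ 21 (mod 30), yet 21 ≡ 21 (mod 30), not 9.

Not equivalent: only (⇒) holds.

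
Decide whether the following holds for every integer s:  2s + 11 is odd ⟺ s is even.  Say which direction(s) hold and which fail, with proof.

(⟹) This fails: take s = 3. Then 2s + 11 = 17, which is odd, yet s = 3 is odd, not even.

(⟸) Suppose s is even. Since 2 is even, 2s is even for every s, so 2s + 11 has the same parity as 11, which is odd. Hence 2s + 11 is odd.

Only the converse holds.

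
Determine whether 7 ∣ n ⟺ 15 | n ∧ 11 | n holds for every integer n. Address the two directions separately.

(→) This fails: take n = 7. Certainly 7 ∣ 7, but 15 ∤ 7.

(←) This fails: take n = 165. Both 15 ∣ 165 and 11 ∣ 165, yet 165 is not a multiple of 7 (since 165 = 23·7 + 4), so 7 ∤ 165.

Both directions fail.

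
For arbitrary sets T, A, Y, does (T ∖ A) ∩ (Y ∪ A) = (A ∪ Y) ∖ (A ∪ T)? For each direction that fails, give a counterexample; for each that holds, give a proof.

Neither inclusion holds.

(⊆) This inclusion fails. Take T = {1}, A = ∅, Y = {1}; then 1 ∈ (T ∖ A) ∩ (Y ∪ A) but 1 ∉ (A ∪ Y) ∖ (A ∪ T).

(⊇) This inclusion fails. Take T = ∅, A = ∅, Y = {1}; then 1 ∈ (A ∪ Y) ∖ (A ∪ T) but 1 ∉ (T ∖ A) ∩ (Y ∪ A).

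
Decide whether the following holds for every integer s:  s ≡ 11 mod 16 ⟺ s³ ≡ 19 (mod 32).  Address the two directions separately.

[⇒] This fails: take s = 27. Then 27 ≡ 11 (mod 16), but 27³ = 19683 ≡ 3 (mod 32), not 19.

[⇐] Conversely, the residues r modulo 32 with r³ ≡ 19 (mod 32) are exactly {11}, and each is ≡ 11 (mod 16).

Only the converse holds.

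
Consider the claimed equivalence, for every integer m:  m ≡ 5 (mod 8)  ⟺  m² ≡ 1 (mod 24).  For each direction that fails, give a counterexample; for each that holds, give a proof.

[⇒] This fails: take m = 21. Then 21 ≡ 5 (mod 8), but 21² = 441 ≡ 9 (mod 24), not 1.

[⇐] This fails: take m = 1. Then 1² = 1 ≡ 1 (mod 24), yet 1 ≡ 1 (mod 8), not 5.

Neither direction holds.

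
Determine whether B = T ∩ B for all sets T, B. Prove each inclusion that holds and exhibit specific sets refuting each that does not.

Only the reverse inclusion holds.

(⟸) Let x ∈ T ∩ B. Then x ∈ T ∩ B, from which x ∈ B.

(⟹) This inclusion fails. Take T = ∅, B = {1}; then 1 ∈ B but 1 ∉ T ∩ B.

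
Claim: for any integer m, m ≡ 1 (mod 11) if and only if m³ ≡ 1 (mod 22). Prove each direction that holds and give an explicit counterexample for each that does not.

(⇒) This fails: take m = 12. Then 12 ≡ 1 (mod 11), but 12³ = 1728 ≡ 12 (mod 22), not 1.

(⇐) Conversely, the residues r modulo 22 with r³ ≡ 1 (mod 22) are exactly {1}, and each is ≡ 1 (mod 11).

Only the converse holds.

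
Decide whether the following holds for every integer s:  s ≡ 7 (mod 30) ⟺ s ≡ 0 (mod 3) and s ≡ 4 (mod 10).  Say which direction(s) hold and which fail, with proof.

[⇒] This fails: s = 7 gives 7 ≡ 7 (mod 30) but 7 ≡ 1 (mod 3), so the conjunction on the right does not hold.

[⇐] This fails: s = 24 satisfies both congruences on the right (24 ≡ 0 mod 3 and 24 ≡ 4 mod 10) yet 24 ≡ 24 (mod 30), not 7.

Neither implication holds.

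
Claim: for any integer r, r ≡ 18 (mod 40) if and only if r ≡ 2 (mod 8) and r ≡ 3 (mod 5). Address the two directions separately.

Converse. If r ≡ 2 (mod 8) and r ≡ 3 (mod 5), then by the Chinese remainder theorem r ≡ 18 (mod 40). This is exactly r ≡ 18 (mod 40).

Forward direction. Suppose r ≡ 18 (mod 40); write r = 40j + 18. Since 8 ∣ 40, reducing mod 8 gives r ≡ 18 ≡ 2 (mod 8); since 5 ∣ 40, reducing mod 5 gives r ≡ 18 ≡ 3 (mod 5).

Both implications hold.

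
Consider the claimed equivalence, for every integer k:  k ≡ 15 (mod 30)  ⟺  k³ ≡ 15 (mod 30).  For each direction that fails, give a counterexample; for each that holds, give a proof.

Equivalent; both directions hold.

Forward direction. Suppose k ≡ 15 (mod 30). Write k = 30j + 15. Then (30j + 15)³ = 27000j³ + 40500j² + 20250j + 3375 = 30(900j³ + 1350j² + 675j + 112) + 15, so k³ ≡ 15 (mod 30).

Converse. Suppose k³ ≡ 15 (mod 30). The only residue r in {0, …, 29} with r³ ≡ 15 (mod 30) is r = 15, so k ≡ 15 (mod 30).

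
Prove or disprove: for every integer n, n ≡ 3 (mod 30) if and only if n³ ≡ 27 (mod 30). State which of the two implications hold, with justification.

(⇐) Suppose n³ ≡ 27 (mod 30). The only residue r in {0, …, 29} with r³ ≡ 27 (mod 30) is r = 3, so n ≡ 3 (mod 30).

(⇒) Suppose n ≡ 3 (mod 30). Write n = 30j + 3. Then (30j + 3)³ = 27000j³ + 8100j² + 810j + 27 = 30(900j³ + 270j² + 27j) + 27, so n³ ≡ 27 (mod 30).

The biconditional holds.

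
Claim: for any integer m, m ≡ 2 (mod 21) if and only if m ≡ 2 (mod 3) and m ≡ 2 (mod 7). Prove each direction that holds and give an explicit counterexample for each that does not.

Both directions hold; the statement is true.

(⟹) Suppose m ≡ 2 (mod 21); write m = 21j + 2. Since 3 ∣ 21, reducing mod 3 gives m ≡ 2 (mod 3); since 7 ∣ 21, reducing mod 7 gives m ≡ 2 (mod 7).

(⟸) Conversely, if m ≡ 2 (mod 3) and m ≡ 2 (mod 7), then by the Chinese remainder theorem m ≡ 2 (mod 21). This is exactly m ≡ 2 (mod 21).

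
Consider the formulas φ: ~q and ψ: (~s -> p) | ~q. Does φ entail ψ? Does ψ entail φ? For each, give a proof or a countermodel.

The forward direction holds; the converse fails.

Converse. This fails. Under p = T, q = T, s = F, the left side is false but the right side is true.

Forward direction. Assume the antecedent. If p is true, (~s -> p) | ~q reduces to true regardless of the other variables. If p is false, the antecedent forces (p = F, q = F, s = F) or (p = F, q = F, s = T), and (~s -> p) | ~q holds there. Either way (~s -> p) | ~q holds.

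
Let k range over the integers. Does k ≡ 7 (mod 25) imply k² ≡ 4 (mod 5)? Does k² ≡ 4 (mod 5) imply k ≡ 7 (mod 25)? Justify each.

[⇒] Suppose k ≡ 7 (mod 25). Then k² ≡ 7² = 49 (mod 25), and since 5 ∣ 25, also k² ≡ 4 (mod 5).

[⇐] This fails: take k = 2. Then 2² = 4 ≡ 4 (mod 5), yet 2 ≡ 2 (mod 25), not 7.

The forward direction holds; the converse fails.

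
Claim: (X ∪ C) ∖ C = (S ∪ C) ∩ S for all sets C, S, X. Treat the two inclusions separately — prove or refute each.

(⊆) fails and (⊇) fails.

Forward inclusion. This inclusion fails. Take C = ∅, S = ∅, X = {1}; then 1 ∈ (X ∪ C) ∖ C but 1 ∉ (S ∪ C) ∩ S.

Reverse inclusion. This inclusion fails. Take C = ∅, S = {1}, X = ∅; then 1 ∈ (S ∪ C) ∩ S but 1 ∉ (X ∪ C) ∖ C.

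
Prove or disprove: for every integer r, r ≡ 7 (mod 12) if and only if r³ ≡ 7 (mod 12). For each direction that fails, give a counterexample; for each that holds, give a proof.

(→) Suppose r ≡ 7 (mod 12). Write r = 12j + 7. Then (12j + 7)³ = 1728j³ + 3024j² + 1764j + 343 = 12(144j³ + 252j² + 147j + 28) + 7, so r³ ≡ 7 (mod 12).

(←) Conversely, suppose r³ ≡ 7 (mod 12). The only residue r in {0, …, 11} with r³ ≡ 7 (mod 12) is r = 7, so r ≡ 7 (mod 12).

Both directions hold.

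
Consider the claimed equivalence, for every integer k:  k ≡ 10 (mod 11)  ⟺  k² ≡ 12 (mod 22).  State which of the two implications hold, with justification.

Neither implication holds.

(⇒) This fails: take k = 21. Then 21 ≡ 10 (mod 11), but 21² = 441 ≡ 1 (mod 22), not 12.

(⇐) This fails: take k = 12. Then 12² = 144 ≡ 12 (mod 22), yet 12 ≡ 1 (mod 11), not 10.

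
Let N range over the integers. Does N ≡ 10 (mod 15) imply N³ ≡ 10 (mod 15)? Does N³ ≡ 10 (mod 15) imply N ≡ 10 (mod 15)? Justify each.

Both directions hold.

(⟸) Suppose N³ ≡ 10 (mod 15). The only residue r in {0, …, 14} with r³ ≡ 10 (mod 15) is r = 10, so N ≡ 10 (mod 15).

(⟹) Suppose N ≡ 10 (mod 15). Write N = 15j + 10. Then (15j + 10)³ = 3375j³ + 6750j² + 4500j + 1000 = 15(225j³ + 450j² + 300j + 66) + 10, so N³ ≡ 10 (mod 15).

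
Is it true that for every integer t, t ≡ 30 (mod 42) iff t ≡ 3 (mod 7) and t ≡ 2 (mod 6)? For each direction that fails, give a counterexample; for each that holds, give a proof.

[⇒] This fails: t = 30 gives 30 ≡ 30 (mod 42) but 30 ≡ 2 (mod 7), so the conjunction on the right does not hold.

[⇐] This fails: t = 38 satisfies both congruences on the right (38 ≡ 3 mod 7 and 38 ≡ 2 mod 6) yet 38 ≡ 38 (mod 42), not 30.

Neither implication holds.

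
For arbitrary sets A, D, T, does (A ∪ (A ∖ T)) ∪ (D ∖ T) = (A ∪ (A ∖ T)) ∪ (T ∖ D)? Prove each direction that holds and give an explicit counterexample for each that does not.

(⟹) This inclusion fails. Take A = ∅, D = {1}, T = ∅; then 1 ∈ (A ∪ (A ∖ T)) ∪ (D ∖ T) but 1 ∉ (A ∪ (A ∖ T)) ∪ (T ∖ D).

(⟸) This inclusion fails. Take A = ∅, D = ∅, T = {1}; then 1 ∈ (A ∪ (A ∖ T)) ∪ (T ∖ D) but 1 ∉ (A ∪ (A ∖ T)) ∪ (D ∖ T).

Both inclusions fail.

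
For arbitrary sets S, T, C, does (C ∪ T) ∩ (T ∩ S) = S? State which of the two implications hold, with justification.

Only the forward inclusion holds.

Forward inclusion. Let x ∈ (C ∪ T) ∩ (T ∩ S). Then either x ∈ S ∩ T and x ∉ C; or x ∈ S ∩ T ∩ C. In each case x ∈ S, so (C ∪ T) ∩ (T ∩ S) ⊆ S.

Reverse inclusion. This inclusion fails. Take S = {1}, T = ∅, C = ∅; then 1 ∈ S but 1 ∉ (C ∪ T) ∩ (T ∩ S).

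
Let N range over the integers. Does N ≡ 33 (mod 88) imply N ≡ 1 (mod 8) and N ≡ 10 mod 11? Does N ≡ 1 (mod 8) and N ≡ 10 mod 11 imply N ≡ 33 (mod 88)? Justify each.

Neither implication holds.

(⟹) This fails: N = 33 gives 33 ≡ 33 (mod 88) but 33 ≡ 0 (mod 11), so the conjunction on the right does not hold.

(⟸) This fails: N = 65 satisfies both congruences on the right (65 ≡ 1 mod 8 and 65 ≡ 10 mod 11) yet 65 ≡ 65 (mod 88), not 33.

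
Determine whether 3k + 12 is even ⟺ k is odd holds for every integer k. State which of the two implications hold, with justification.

(⇒) fails and (⇐) fails.

[⇒] This fails: k = 6 gives 3k + 12 = 30, which is even, but 6 is even, not odd.

[⇐] This also fails: k = 5 is odd, but 3k + 12 = 27 is odd, not even.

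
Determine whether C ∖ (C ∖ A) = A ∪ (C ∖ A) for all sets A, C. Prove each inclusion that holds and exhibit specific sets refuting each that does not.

Only the forward inclusion holds.

Forward inclusion. Let x ∈ C ∖ (C ∖ A). Then x ∈ A ∩ C, from which x ∈ A ∪ (C ∖ A).

Reverse inclusion. This inclusion fails. Take A = {1}, C = ∅; then 1 ∈ A ∪ (C ∖ A) but 1 ∉ C ∖ (C ∖ A).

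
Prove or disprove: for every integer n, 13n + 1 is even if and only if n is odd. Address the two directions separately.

(⟹) Suppose 13n + 1 is even. Since 13 is odd, 13n and n have the same parity, so 13n + 1 ≡ n + 1 (mod 2). As 1 is odd, 13n + 1 is even exactly when n is odd. Thus n is odd.

(⟸) Conversely, suppose n is odd; write n = 2j + 1. Then 13n + 1 = 13·(2j + 1) + 1 = 2·13j + 14, which is even.

Equivalent; both directions hold.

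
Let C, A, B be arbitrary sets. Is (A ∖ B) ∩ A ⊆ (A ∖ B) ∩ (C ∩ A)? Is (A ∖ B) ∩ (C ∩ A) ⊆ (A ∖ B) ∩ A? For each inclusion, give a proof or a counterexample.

(⊆) This inclusion fails. Take C = ∅, A = {1}, B = ∅; then 1 ∈ (A ∖ B) ∩ A but 1 ∉ (A ∖ B) ∩ (C ∩ A).

(⊇) Let x ∈ (A ∖ B) ∩ (C ∩ A). Then x ∈ C ∩ A and x ∉ B, from which x ∈ (A ∖ B) ∩ A.

Only the reverse inclusion holds.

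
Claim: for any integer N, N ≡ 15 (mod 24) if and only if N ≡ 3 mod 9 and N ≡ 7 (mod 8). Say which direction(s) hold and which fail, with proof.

Only the converse holds.

Forward direction. This fails: N = 63 gives 63 ≡ 15 (mod 24) but 63 ≡ 0 (mod 9), so the conjunction on the right does not hold.

Converse. If N ≡ 3 (mod 9) and N ≡ 7 (mod 8), then by the Chinese remainder theorem N ≡ 39 (mod 72). Since 39 ≡ 15 (mod 24) and 24 ∣ 72, we get N ≡ 15 (mod 24).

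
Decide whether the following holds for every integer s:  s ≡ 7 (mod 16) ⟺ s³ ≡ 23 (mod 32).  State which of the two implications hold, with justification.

Converse. The residues r modulo 32 with r³ ≡ 23 (mod 32) are exactly {7}, and each is ≡ 7 (mod 16).

Forward direction. This fails: take s = 23. Then 23 ≡ 7 (mod 16), but 23³ = 12167 ≡ 7 (mod 32), not 23.

(⇒) fails; (⇐) holds.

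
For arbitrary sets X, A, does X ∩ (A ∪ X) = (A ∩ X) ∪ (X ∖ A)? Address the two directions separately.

The two sets are equal.

(⊆) Let x ∈ X ∩ (A ∪ X). Then either x ∈ X and x ∉ A; or x ∈ X ∩ A. In each case x ∈ (A ∩ X) ∪ (X ∖ A), so X ∩ (A ∪ X) ⊆ (A ∩ X) ∪ (X ∖ A).

(⊇) Let x ∈ (A ∩ X) ∪ (X ∖ A). Then either x ∈ X and x ∉ A; or x ∈ X ∩ A. In each case x ∈ X ∩ (A ∪ X), so (A ∩ X) ∪ (X ∖ A) ⊆ X ∩ (A ∪ X).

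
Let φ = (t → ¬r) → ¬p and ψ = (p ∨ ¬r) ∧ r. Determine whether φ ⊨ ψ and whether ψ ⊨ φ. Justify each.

Both directions fail.

Forward direction. This fails. Under r = F, t = F, p = F, the left side is true but the right side is false.

Converse. This fails. Under r = T, t = F, p = T, the left side is false but the right side is true.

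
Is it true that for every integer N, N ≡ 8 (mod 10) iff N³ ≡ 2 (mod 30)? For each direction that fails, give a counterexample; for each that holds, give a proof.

Forward direction. This fails: take N = 18. Then 18 ≡ 8 (mod 10), but 18³ = 5832 ≡ 12 (mod 30), not 2.

Converse. The residues r modulo 30 with r³ ≡ 2 (mod 30) are exactly {8}, and each is ≡ 8 (mod 10).

(⇒) fails; (⇐) holds.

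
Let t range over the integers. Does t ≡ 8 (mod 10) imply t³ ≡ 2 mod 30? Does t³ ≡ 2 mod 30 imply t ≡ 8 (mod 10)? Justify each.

Forward direction. This fails: take t = 18. Then 18 ≡ 8 (mod 10), but 18³ = 5832 ≡ 12 (mod 30), not 2.

Converse. The residues r modulo 30 with r³ ≡ 2 (mod 30) are exactly {8}, and each is ≡ 8 (mod 10).

(⇒) fails; (⇐) holds.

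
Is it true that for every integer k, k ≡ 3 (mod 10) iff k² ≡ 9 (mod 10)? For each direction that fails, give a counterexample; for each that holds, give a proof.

Not equivalent: only (⇒) holds.

(⟹) Suppose k ≡ 3 (mod 10). Write k = 10j + 3. Then (10j + 3)² = 100j² + 60j + 9 = 10(10j² + 6j) + 9, so k² ≡ 9 (mod 10).

(⟸) This fails: take k = 7. Then 7² = 49 ≡ 9 (mod 10), yet 7 ≡ 7 (mod 10), not 3.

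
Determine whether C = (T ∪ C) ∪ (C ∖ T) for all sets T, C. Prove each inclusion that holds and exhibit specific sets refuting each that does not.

(⊆) holds; (⊇) fails.

(⊆) Let x ∈ C. Then either x ∈ C and x ∉ T; or x ∈ T ∩ C. In each case x ∈ (T ∪ C) ∪ (C ∖ T), so C ⊆ (T ∪ C) ∪ (C ∖ T).

(⊇) This inclusion fails. Take T = {1}, C = ∅; then 1 ∈ (T ∪ C) ∪ (C ∖ T) but 1 ∉ C.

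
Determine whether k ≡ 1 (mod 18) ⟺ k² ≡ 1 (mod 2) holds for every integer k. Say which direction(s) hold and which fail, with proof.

(→) Suppose k ≡ 1 (mod 18). Then k² ≡ 1² = 1 (mod 18), and since 2 ∣ 18, also k² ≡ 1 (mod 2).

(←) This fails: take k = 3. Then 3² = 9 ≡ 1 (mod 2), yet 3 ≡ 3 (mod 18), not 1.

The forward direction holds; the converse fails.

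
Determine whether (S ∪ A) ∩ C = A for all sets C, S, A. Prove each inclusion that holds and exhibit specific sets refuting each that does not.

Neither inclusion holds.

(⟹) This inclusion fails. Take C = {1}, S = {1}, A = ∅; then 1 ∈ (S ∪ A) ∩ C but 1 ∉ A.

(⟸) This inclusion fails. Take C = ∅, S = ∅, A = {1}; then 1 ∈ A but 1 ∉ (S ∪ A) ∩ C.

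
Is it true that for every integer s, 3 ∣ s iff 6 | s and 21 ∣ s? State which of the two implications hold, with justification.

(⇒) This fails: take s = 3. Certainly 3 ∣ 3, but 6 ∤ 3.

(⇐) Suppose 6 ∣ s and 21 ∣ s. Any common multiple of 6 and 21 is a multiple of their lcm; here lcm(6, 21) = 6·21/gcd(6, 21) = 126/3 = 42, so 42 ∣ s. Since 3 ∣ 42, it follows that 3 ∣ s.

Only the converse holds.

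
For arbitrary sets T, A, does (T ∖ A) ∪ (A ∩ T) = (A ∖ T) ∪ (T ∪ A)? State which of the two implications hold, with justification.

(⊆) Let x ∈ (T ∖ A) ∪ (A ∩ T). Then either x ∈ T and x ∉ A; or x ∈ T ∩ A. In each case x ∈ (A ∖ T) ∪ (T ∪ A), so (T ∖ A) ∪ (A ∩ T) ⊆ (A ∖ T) ∪ (T ∪ A).

(⊇) This inclusion fails. Take T = ∅, A = {1}; then 1 ∈ (A ∖ T) ∪ (T ∪ A) but 1 ∉ (T ∖ A) ∪ (A ∩ T).

Only the forward inclusion holds.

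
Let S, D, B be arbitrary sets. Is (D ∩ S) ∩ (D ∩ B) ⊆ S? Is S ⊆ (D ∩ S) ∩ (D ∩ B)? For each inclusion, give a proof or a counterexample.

Only the forward inclusion holds.

(⊇) This inclusion fails. Take S = {1}, D = ∅, B = ∅; then 1 ∈ S but 1 ∉ (D ∩ S) ∩ (D ∩ B).

(⊆) Let x ∈ (D ∩ S) ∩ (D ∩ B). Then x ∈ S ∩ D ∩ B, from which x ∈ S.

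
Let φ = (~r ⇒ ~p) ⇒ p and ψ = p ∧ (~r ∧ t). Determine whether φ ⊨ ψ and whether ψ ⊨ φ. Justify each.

(⇒) fails; (⇐) holds.

(→) This fails. Under t = F, p = T, r = F, the left side is true but the right side is false.

(←) Assume the antecedent. If t is true, the antecedent forces (t = T, p = T, r = F), and (~r ⇒ ~p) ⇒ p holds there. If t is false, the antecedent cannot hold. Either way (~r ⇒ ~p) ⇒ p holds.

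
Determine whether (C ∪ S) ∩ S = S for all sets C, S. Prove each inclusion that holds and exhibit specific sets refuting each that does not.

Both inclusions hold.

Forward inclusion. Let x ∈ (C ∪ S) ∩ S. Then either x ∈ S and x ∉ C; or x ∈ C ∩ S. In each case x ∈ S, so (C ∪ S) ∩ S ⊆ S.

Reverse inclusion. Let x ∈ S. Then either x ∈ S and x ∉ C; or x ∈ C ∩ S. In each case x ∈ (C ∪ S) ∩ S, so S ⊆ (C ∪ S) ∩ S.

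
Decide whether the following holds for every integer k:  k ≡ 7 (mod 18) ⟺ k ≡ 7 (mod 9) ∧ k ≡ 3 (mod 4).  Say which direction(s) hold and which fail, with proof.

(⟹) This fails: k = 25 gives 25 ≡ 7 (mod 18) but 25 ≡ 1 (mod 4), so the conjunction on the right does not hold.

(⟸) Conversely, if k ≡ 7 (mod 9) and k ≡ 3 (mod 4), then by the Chinese remainder theorem k ≡ 7 (mod 36). Since 7 ≡ 7 (mod 18) and 18 ∣ 36, we get k ≡ 7 (mod 18).

Not equivalent: only (⇐) holds.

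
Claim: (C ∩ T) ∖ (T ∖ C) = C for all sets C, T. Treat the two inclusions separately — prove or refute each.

The sets are not equal: only the forward inclusion holds.

(⟸) This inclusion fails. Take C = {1}, T = ∅; then 1 ∈ C but 1 ∉ (C ∩ T) ∖ (T ∖ C).

(⟹) Let x ∈ (C ∩ T) ∖ (T ∖ C). Then x ∈ C ∩ T, from which x ∈ C.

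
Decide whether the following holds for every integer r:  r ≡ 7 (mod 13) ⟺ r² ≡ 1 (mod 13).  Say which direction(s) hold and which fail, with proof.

Neither direction holds.

(⇒) This fails: take r = 7. Then 7 ≡ 7 (mod 13), but 7² = 49 ≡ 10 (mod 13), not 1.

(⇐) This fails: take r = 1. Then 1² = 1 ≡ 1 (mod 13), yet 1 ≡ 1 (mod 13), not 7.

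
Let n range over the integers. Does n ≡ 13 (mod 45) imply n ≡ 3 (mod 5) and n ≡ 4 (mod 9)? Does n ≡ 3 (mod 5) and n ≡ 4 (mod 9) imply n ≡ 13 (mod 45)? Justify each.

Both directions hold; the statement is true.

(⇒) Suppose n ≡ 13 (mod 45); write n = 45j + 13. Since 5 ∣ 45, reducing mod 5 gives n ≡ 13 ≡ 3 (mod 5); since 9 ∣ 45, reducing mod 9 gives n ≡ 13 ≡ 4 (mod 9).

(⇐) Conversely, if n ≡ 3 (mod 5) and n ≡ 4 (mod 9), then by the Chinese remainder theorem n ≡ 13 (mod 45). This is exactly n ≡ 13 (mod 45).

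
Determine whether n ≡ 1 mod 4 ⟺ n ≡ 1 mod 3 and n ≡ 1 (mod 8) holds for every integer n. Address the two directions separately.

(→) This fails: n = 5 gives 5 ≡ 1 (mod 4) but 5 ≡ 2 (mod 3), so the conjunction on the right does not hold.

(←) Conversely, if n ≡ 1 (mod 3) and n ≡ 1 (mod 8), then by the Chinese remainder theorem n ≡ 1 (mod 24). Since 1 ≡ 1 (mod 4) and 4 ∣ 24, we get n ≡ 1 (mod 4).

Not equivalent: only (⇐) holds.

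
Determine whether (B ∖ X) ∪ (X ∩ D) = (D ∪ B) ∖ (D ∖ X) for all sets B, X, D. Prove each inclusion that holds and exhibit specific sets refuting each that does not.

(⟹) This inclusion fails. Take B = {1}, X = ∅, D = {1}; then 1 ∈ (B ∖ X) ∪ (X ∩ D) but 1 ∉ (D ∪ B) ∖ (D ∖ X).

(⟸) This inclusion fails. Take B = {1}, X = {1}, D = ∅; then 1 ∈ (D ∪ B) ∖ (D ∖ X) but 1 ∉ (B ∖ X) ∪ (X ∩ D).

Both inclusions fail.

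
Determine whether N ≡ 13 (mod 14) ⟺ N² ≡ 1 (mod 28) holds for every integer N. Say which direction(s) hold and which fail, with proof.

(⟸) This fails: take N = 1. Then 1² = 1 ≡ 1 (mod 28), yet 1 ≡ 1 (mod 14), not 13.

(⟹) Suppose N ≡ 13 (mod 14). Working modulo 28, N ∈ {13, 27}; for each such r, r² ≡ 1 (mod 28).

The forward direction holds; the converse fails.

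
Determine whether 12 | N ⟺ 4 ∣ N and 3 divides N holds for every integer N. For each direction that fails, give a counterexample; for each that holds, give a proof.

Both implications hold.

Forward direction. If 12 ∣ N, write N = 12q. Since 12 = 3·4, N = 4·(3q), so 4 ∣ N; and since 12 = 4·3, N = 3·(4q), so 3 ∣ N.

Converse. Suppose 4 ∣ N and 3 ∣ N. Any common multiple of 4 and 3 is a multiple of their lcm; here gcd(4, 3) = 1, so lcm(4, 3) = 4·3 = 12, so 12 ∣ N.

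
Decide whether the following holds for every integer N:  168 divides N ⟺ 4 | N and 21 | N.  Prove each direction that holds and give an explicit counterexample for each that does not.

Converse. This fails: take N = 84. Both 4 ∣ 84 and 21 ∣ 84, yet 84 is not a multiple of 168 (since 84 = 0·168 + 84), so 168 ∤ 84.

Forward direction. If 168 ∣ N, write N = 168q. Since 168 = 42·4, N = 4·(42q), so 4 ∣ N; and since 168 = 8·21, N = 21·(8q), so 21 ∣ N.

Only the forward direction holds.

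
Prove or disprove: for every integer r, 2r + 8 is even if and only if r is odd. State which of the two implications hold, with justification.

Only the reverse direction holds.

(⟸) Suppose r is odd. Since 2 is even, 2r is even for every r, so 2r + 8 has the same parity as 8, which is even. Hence 2r + 8 is even.

(⟹) This fails: take r = 4. Then 2r + 8 = 16, which is even, yet r = 4 is even, not odd.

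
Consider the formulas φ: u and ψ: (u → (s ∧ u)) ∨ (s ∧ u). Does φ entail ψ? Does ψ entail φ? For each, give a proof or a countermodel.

Neither direction holds.

(⇒) This fails. Under s = F, u = T, the left side is true but the right side is false.

(⇐) This fails. Under s = F, u = F, the left side is false but the right side is true.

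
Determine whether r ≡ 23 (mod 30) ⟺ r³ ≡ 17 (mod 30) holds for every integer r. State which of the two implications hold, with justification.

(⇒) Suppose r ≡ 23 (mod 30). Write r = 30j + 23. Then (30j + 23)³ = 27000j³ + 62100j² + 47610j + 12167 = 30(900j³ + 2070j² + 1587j + 405) + 17, so r³ ≡ 17 (mod 30).

(⇐) Conversely, suppose r³ ≡ 17 (mod 30). The only residue r in {0, …, 29} with r³ ≡ 17 (mod 30) is r = 23, so r ≡ 23 (mod 30).

Equivalent; both directions hold.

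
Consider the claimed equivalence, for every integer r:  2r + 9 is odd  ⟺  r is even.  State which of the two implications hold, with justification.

Only the converse holds.

[⇒] This fails: take r = 3. Then 2r + 9 = 15, which is odd, yet r = 3 is odd, not even.

[⇐] Suppose r is even. Since 2 is even, 2r is even for every r, so 2r + 9 has the same parity as 9, which is odd. Hence 2r + 9 is odd.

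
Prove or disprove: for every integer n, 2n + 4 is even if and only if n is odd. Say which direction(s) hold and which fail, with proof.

Only the reverse direction holds.

(→) This fails: take n = 0. Then 2n + 4 = 4, which is even, yet n = 0 is even, not odd.

(←) Suppose n is odd. Since 2 is even, 2n is even for every n, so 2n + 4 has the same parity as 4, which is even. Hence 2n + 4 is even.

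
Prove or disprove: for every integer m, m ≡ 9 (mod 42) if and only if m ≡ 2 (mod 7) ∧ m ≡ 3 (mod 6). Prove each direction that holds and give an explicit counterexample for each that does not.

Both implications hold.

Forward direction. Suppose m ≡ 9 (mod 42); write m = 42j + 9. Since 7 ∣ 42, reducing mod 7 gives m ≡ 9 ≡ 2 (mod 7); since 6 ∣ 42, reducing mod 6 gives m ≡ 9 ≡ 3 (mod 6).

Converse. If m ≡ 2 (mod 7) and m ≡ 3 (mod 6), then by the Chinese remainder theorem m ≡ 9 (mod 42). This is exactly m ≡ 9 (mod 42).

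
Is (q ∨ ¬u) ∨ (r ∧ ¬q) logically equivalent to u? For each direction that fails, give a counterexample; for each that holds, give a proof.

(⇒) This fails. Under r = F, q = F, u = F, the left side is true but the right side is false.

(⇐) This fails. Under r = F, q = F, u = T, the left side is false but the right side is true.

Both directions fail.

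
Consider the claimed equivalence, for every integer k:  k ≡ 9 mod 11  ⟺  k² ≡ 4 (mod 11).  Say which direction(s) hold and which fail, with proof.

Forward direction. Suppose k ≡ 9 mod 11. Write k = 11j + 9. Then (11j + 9)² = 121j² + 198j + 81 = 11(11j² + 18j + 7) + 4, so k² ≡ 4 (mod 11).

Converse. This fails: take k = 2. Then 2² = 4 ≡ 4 (mod 11), yet 2 ≡ 2 (mod 11), not 9.

(⇒) holds; (⇐) fails.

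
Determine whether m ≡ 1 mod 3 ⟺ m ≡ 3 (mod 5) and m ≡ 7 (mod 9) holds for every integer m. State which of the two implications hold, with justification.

(⇒) fails; (⇐) holds.

(⇒) This fails: m = 1 gives 1 ≡ 1 (mod 3) but 1 ≡ 1 (mod 5), so the conjunction on the right does not hold.

(⇐) Conversely, if m ≡ 3 (mod 5) and m ≡ 7 (mod 9), then by the Chinese remainder theorem m ≡ 43 (mod 45). Since 43 ≡ 1 (mod 3) and 3 ∣ 45, we get m ≡ 1 (mod 3).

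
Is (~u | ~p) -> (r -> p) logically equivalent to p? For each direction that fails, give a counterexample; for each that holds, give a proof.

(⟸) Assume the antecedent. If r is true, the antecedent forces (r = T, p = T, u = F) or (r = T, p = T, u = T), and (~u | ~p) -> (r -> p) holds there. If r is false, (~u | ~p) -> (r -> p) reduces to true regardless of the other variables. Either way (~u | ~p) -> (r -> p) holds.

(⟹) This fails. Under r = F, p = F, u = F, the left side is true but the right side is false.

The forward direction fails; the converse holds.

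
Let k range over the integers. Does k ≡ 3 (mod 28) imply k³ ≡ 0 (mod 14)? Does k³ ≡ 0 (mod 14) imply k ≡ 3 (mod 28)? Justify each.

Forward direction. This fails: take k = 3. Then 3 ≡ 3 (mod 28), but 3³ = 27 ≡ 13 (mod 14), not 0.

Converse. This fails: take k = 0. Then 0³ = 0 ≡ 0 (mod 14), yet 0 ≡ 0 (mod 28), not 3.

(⇒) fails and (⇐) fails.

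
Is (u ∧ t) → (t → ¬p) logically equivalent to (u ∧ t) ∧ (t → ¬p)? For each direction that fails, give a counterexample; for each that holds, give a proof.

[⇒] This fails. Under t = F, u = F, p = F, the left side is true but the right side is false.

[⇐] Assume the antecedent. If t is true, the antecedent forces (t = T, u = T, p = F), and (u ∧ t) → (t → ¬p) holds there. If t is false, the antecedent cannot hold. Either way (u ∧ t) → (t → ¬p) holds.

Not equivalent: only (⇐) holds.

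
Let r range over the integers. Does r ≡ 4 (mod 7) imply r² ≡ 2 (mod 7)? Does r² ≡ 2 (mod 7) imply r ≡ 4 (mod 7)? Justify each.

Only the forward direction holds.

(⇒) Suppose r ≡ 4 (mod 7). Write r = 7j + 4. Then (7j + 4)² = 49j² + 56j + 16 = 7(7j² + 8j + 2) + 2, so r² ≡ 2 (mod 7).

(⇐) This fails: take r = 3. Then 3² = 9 ≡ 2 (mod 7), yet 3 ≡ 3 (mod 7), not 4.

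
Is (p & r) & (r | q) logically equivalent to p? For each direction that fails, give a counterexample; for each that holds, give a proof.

[⇐] This fails. Under q = F, r = F, p = T, the left side is false but the right side is true.

[⇒] Assume the antecedent. If q is true, the antecedent forces (q = T, r = T, p = T), and p holds there. If q is false, the antecedent forces (q = F, r = T, p = T), and p holds there. Either way p holds.

(⇒) holds; (⇐) fails.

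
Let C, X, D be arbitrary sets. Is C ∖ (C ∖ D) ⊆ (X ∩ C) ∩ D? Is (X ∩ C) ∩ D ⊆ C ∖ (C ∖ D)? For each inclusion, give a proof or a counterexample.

(⊆) fails; (⊇) holds.

(⊆) This inclusion fails. Take C = {1}, X = ∅, D = {1}; then 1 ∈ C ∖ (C ∖ D) but 1 ∉ (X ∩ C) ∩ D.

(⊇) Let x ∈ (X ∩ C) ∩ D. Then x ∈ C ∩ X ∩ D, from which x ∈ C ∖ (C ∖ D).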